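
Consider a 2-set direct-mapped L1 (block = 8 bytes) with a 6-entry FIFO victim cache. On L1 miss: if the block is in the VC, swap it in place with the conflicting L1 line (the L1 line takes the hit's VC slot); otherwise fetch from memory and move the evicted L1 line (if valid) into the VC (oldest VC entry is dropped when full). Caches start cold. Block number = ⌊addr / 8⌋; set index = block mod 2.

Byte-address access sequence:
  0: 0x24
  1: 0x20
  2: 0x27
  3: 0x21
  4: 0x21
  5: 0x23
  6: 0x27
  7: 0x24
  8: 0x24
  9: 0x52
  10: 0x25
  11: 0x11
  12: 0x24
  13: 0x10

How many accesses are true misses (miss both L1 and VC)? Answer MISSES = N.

MISSES = 3

#0 0x24→b4/s0 MISS; vc=[]
#1 0x20→b4/s0 L1-HIT; vc=[]
#2 0x27→b4/s0 L1-HIT; vc=[]
#3 0x21→b4/s0 L1-HIT; vc=[]
#4 0x21→b4/s0 L1-HIT; vc=[]
#5 0x23→b4/s0 L1-HIT; vc=[]
#6 0x27→b4/s0 L1-HIT; vc=[]
#7 0x24→b4/s0 L1-HIT; vc=[]
#8 0x24→b4/s0 L1-HIT; vc=[]
#9 0x52→b10/s0 MISS; vc=[4]
#10 0x25→b4/s0 VC-HIT; vc=[10]
#11 0x11→b2/s0 MISS; vc=[10,4]
#12 0x24→b4/s0 VC-HIT; vc=[10,2]
#13 0x10→b2/s0 VC-HIT; vc=[10,4]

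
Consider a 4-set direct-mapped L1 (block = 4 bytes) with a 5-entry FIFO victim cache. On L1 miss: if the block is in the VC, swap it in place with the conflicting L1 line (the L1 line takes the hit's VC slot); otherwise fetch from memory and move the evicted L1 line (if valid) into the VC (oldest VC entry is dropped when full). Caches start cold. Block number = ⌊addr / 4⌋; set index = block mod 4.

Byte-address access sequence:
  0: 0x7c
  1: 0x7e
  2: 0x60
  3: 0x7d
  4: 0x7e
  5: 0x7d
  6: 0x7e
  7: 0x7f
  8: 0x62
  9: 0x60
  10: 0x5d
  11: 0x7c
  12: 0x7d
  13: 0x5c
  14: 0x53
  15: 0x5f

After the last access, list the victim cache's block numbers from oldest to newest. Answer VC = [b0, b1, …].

VC = [31, 24]

0: 0x7c (blk 31, set 3) → MISS  vc=[]
1: 0x7e (blk 31, set 3) → L1-HIT  vc=[]
2: 0x60 (blk 24, set 0) → MISS  vc=[]
3: 0x7d (blk 31, set 3) → L1-HIT  vc=[]
4: 0x7e (blk 31, set 3) → L1-HIT  vc=[]
5: 0x7d (blk 31, set 3) → L1-HIT  vc=[]
6: 0x7e (blk 31, set 3) → L1-HIT  vc=[]
7: 0x7f (blk 31, set 3) → L1-HIT  vc=[]
8: 0x62 (blk 24, set 0) → L1-HIT  vc=[]
9: 0x60 (blk 24, set 0) → L1-HIT  vc=[]
10: 0x5d (blk 23, set 3) → MISS  vc=[31]
11: 0x7c (blk 31, set 3) → VC-HIT  vc=[23]
12: 0x7d (blk 31, set 3) → L1-HIT  vc=[23]
13: 0x5c (blk 23, set 3) → VC-HIT  vc=[31]
14: 0x53 (blk 20, set 0) → MISS  vc=[31, 24]
15: 0x5f (blk 23, set 3) → L1-HIT  vc=[31, 24]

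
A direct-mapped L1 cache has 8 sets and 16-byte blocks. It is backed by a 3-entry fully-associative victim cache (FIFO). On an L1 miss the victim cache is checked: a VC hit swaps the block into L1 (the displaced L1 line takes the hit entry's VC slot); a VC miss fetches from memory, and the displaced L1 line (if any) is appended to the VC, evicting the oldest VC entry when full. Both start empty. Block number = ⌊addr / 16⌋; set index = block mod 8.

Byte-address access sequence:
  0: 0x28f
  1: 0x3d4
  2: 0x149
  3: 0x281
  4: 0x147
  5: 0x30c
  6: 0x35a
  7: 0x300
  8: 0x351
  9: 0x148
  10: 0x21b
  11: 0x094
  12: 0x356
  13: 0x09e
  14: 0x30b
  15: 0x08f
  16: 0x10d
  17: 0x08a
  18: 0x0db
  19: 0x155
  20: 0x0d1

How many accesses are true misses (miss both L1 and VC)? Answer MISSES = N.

MISSES = 11

#0 0x28f→b40/s0 MISS; vc=[]
#1 0x3d4→b61/s5 MISS; vc=[]
#2 0x149→b20/s4 MISS; vc=[]
#3 0x281→b40/s0 L1-HIT; vc=[]
#4 0x147→b20/s4 L1-HIT; vc=[]
#5 0x30c→b48/s0 MISS; vc=[40]
#6 0x35a→b53/s5 MISS; vc=[40,61]
#7 0x300→b48/s0 L1-HIT; vc=[40,61]
#8 0x351→b53/s5 L1-HIT; vc=[40,61]
#9 0x148→b20/s4 L1-HIT; vc=[40,61]
#10 0x21b→b33/s1 MISS; vc=[40,61]
#11 0x94→b9/s1 MISS; vc=[40,61,33]
#12 0x356→b53/s5 L1-HIT; vc=[40,61,33]
#13 0x9e→b9/s1 L1-HIT; vc=[40,61,33]
#14 0x30b→b48/s0 L1-HIT; vc=[40,61,33]
#15 0x8f→b8/s0 MISS; vc=[61,33,48]
#16 0x10d→b16/s0 MISS; vc=[33,48,8]
#17 0x8a→b8/s0 VC-HIT; vc=[33,48,16]
#18 0xdb→b13/s5 MISS; vc=[48,16,53]
#19 0x155→b21/s5 MISS; vc=[16,53,13]
#20 0xd1→b13/s5 VC-HIT; vc=[16,53,21]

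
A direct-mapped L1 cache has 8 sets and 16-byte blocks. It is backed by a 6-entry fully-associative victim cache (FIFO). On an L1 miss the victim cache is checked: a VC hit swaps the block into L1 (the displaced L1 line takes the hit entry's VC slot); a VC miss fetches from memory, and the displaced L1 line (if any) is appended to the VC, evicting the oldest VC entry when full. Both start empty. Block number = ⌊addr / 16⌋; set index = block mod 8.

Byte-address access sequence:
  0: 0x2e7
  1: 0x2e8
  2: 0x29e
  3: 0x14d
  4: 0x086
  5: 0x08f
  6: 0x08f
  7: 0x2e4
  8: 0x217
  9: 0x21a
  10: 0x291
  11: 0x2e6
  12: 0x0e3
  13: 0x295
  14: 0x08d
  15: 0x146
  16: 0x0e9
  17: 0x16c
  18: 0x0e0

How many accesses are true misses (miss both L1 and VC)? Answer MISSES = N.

MISSES = 7

0: 0x2e7 (blk 46, set 6) → MISS  vc=[]
1: 0x2e8 (blk 46, set 6) → L1-HIT  vc=[]
2: 0x29e (blk 41, set 1) → MISS  vc=[]
3: 0x14d (blk 20, set 4) → MISS  vc=[]
4: 0x86 (blk 8, set 0) → MISS  vc=[]
5: 0x8f (blk 8, set 0) → L1-HIT  vc=[]
6: 0x8f (blk 8, set 0) → L1-HIT  vc=[]
7: 0x2e4 (blk 46, set 6) → L1-HIT  vc=[]
8: 0x217 (blk 33, set 1) → MISS  vc=[41]
9: 0x21a (blk 33, set 1) → L1-HIT  vc=[41]
10: 0x291 (blk 41, set 1) → VC-HIT  vc=[33]
11: 0x2e6 (blk 46, set 6) → L1-HIT  vc=[33]
12: 0xe3 (blk 14, set 6) → MISS  vc=[33, 46]
13: 0x295 (blk 41, set 1) → L1-HIT  vc=[33, 46]
14: 0x8d (blk 8, set 0) → L1-HIT  vc=[33, 46]
15: 0x146 (blk 20, set 4) → L1-HIT  vc=[33, 46]
16: 0xe9 (blk 14, set 6) → L1-HIT  vc=[33, 46]
17: 0x16c (blk 22, set 6) → MISS  vc=[33, 46, 14]
18: 0xe0 (blk 14, set 6) → VC-HIT  vc=[33, 46, 22]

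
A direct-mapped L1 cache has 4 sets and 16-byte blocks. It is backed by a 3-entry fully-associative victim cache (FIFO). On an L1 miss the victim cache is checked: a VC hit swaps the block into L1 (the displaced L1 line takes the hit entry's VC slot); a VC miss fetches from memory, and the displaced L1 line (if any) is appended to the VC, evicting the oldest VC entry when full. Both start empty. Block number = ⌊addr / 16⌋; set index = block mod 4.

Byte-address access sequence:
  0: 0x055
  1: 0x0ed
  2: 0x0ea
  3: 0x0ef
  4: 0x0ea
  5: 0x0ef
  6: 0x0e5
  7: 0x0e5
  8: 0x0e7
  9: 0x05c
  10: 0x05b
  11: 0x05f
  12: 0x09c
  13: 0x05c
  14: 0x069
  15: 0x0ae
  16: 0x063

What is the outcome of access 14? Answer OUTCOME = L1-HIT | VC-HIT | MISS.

OUTCOME = MISS

  [0] addr=0x55 blk=5 s=1: MISS | VC []
  [1] addr=0xed blk=14 s=2: MISS | VC []
  [2] addr=0xea blk=14 s=2: L1-HIT | VC []
  [3] addr=0xef blk=14 s=2: L1-HIT | VC []
  [4] addr=0xea blk=14 s=2: L1-HIT | VC []
  [5] addr=0xef blk=14 s=2: L1-HIT | VC []
  [6] addr=0xe5 blk=14 s=2: L1-HIT | VC []
  [7] addr=0xe5 blk=14 s=2: L1-HIT | VC []
  [8] addr=0xe7 blk=14 s=2: L1-HIT | VC []
  [9] addr=0x5c blk=5 s=1: L1-HIT | VC []
  [10] addr=0x5b blk=5 s=1: L1-HIT | VC []
  [11] addr=0x5f blk=5 s=1: L1-HIT | VC []
  [12] addr=0x9c blk=9 s=1: MISS | VC [5]
  [13] addr=0x5c blk=5 s=1: VC-HIT | VC [9]
  [14] addr=0x69 blk=6 s=2: MISS | VC [9, 14]
  [15] addr=0xae blk=10 s=2: MISS | VC [9, 14, 6]
  [16] addr=0x63 blk=6 s=2: VC-HIT | VC [9, 14, 10]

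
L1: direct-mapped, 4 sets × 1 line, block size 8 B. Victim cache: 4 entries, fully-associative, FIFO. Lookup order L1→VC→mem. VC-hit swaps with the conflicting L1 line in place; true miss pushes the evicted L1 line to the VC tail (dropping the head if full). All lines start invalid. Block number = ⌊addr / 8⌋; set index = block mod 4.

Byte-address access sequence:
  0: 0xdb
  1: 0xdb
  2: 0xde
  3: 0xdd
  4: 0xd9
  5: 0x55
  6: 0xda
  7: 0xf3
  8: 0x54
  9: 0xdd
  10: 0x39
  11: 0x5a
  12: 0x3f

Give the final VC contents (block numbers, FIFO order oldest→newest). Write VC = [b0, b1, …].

  [0] addr=0xdb blk=27 s=3: MISS | VC []
  [1] addr=0xdb blk=27 s=3: L1-HIT | VC []
  [2] addr=0xde blk=27 s=3: L1-HIT | VC []
  [3] addr=0xdd blk=27 s=3: L1-HIT | VC []
  [4] addr=0xd9 blk=27 s=3: L1-HIT | VC []
  [5] addr=0x55 blk=10 s=2: MISS | VC []
  [6] addr=0xda blk=27 s=3: L1-HIT | VC []
  [7] addr=0xf3 blk=30 s=2: MISS | VC [10]
  [8] addr=0x54 blk=10 s=2: VC-HIT | VC [30]
  [9] addr=0xdd blk=27 s=3: L1-HIT | VC [30]
  [10] addr=0x39 blk=7 s=3: MISS | VC [30, 27]
  [11] addr=0x5a blk=11 s=3: MISS | VC [30, 27, 7]
  [12] addr=0x3f blk=7 s=3: VC-HIT | VC [30, 27, 11]

VC = [30, 27, 11]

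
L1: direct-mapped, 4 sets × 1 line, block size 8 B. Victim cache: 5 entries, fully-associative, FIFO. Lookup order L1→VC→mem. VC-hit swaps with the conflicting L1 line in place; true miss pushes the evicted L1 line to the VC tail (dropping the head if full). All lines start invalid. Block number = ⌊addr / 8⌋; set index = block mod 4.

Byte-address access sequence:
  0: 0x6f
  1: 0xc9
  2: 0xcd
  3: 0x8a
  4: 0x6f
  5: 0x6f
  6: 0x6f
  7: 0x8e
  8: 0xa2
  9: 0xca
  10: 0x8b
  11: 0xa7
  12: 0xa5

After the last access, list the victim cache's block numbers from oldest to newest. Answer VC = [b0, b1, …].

#0 0x6f→b13/s1 MISS; vc=[]
#1 0xc9→b25/s1 MISS; vc=[13]
#2 0xcd→b25/s1 L1-HIT; vc=[13]
#3 0x8a→b17/s1 MISS; vc=[13,25]
#4 0x6f→b13/s1 VC-HIT; vc=[17,25]
#5 0x6f→b13/s1 L1-HIT; vc=[17,25]
#6 0x6f→b13/s1 L1-HIT; vc=[17,25]
#7 0x8e→b17/s1 VC-HIT; vc=[13,25]
#8 0xa2→b20/s0 MISS; vc=[13,25]
#9 0xca→b25/s1 VC-HIT; vc=[13,17]
#10 0x8b→b17/s1 VC-HIT; vc=[13,25]
#11 0xa7→b20/s0 L1-HIT; vc=[13,25]
#12 0xa5→b20/s0 L1-HIT; vc=[13,25]

VC = [13, 25]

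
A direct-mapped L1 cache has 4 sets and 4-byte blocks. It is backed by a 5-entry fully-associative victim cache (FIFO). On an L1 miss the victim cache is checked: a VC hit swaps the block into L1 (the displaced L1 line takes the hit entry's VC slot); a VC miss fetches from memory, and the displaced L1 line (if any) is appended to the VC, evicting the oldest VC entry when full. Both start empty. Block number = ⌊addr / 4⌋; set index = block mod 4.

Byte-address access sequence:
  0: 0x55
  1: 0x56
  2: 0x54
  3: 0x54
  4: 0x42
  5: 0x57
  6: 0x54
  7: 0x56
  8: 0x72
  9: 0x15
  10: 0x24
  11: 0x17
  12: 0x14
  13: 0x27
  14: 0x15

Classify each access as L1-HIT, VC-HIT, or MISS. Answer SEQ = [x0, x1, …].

SEQ = [MISS, L1-HIT, L1-HIT, L1-HIT, MISS, L1-HIT, L1-HIT, L1-HIT, MISS, MISS, MISS, VC-HIT, L1-HIT, VC-HIT, VC-HIT]

  [0] addr=0x55 blk=21 s=1: MISS | VC []
  [1] addr=0x56 blk=21 s=1: L1-HIT | VC []
  [2] addr=0x54 blk=21 s=1: L1-HIT | VC []
  [3] addr=0x54 blk=21 s=1: L1-HIT | VC []
  [4] addr=0x42 blk=16 s=0: MISS | VC []
  [5] addr=0x57 blk=21 s=1: L1-HIT | VC []
  [6] addr=0x54 blk=21 s=1: L1-HIT | VC []
  [7] addr=0x56 blk=21 s=1: L1-HIT | VC []
  [8] addr=0x72 blk=28 s=0: MISS | VC [16]
  [9] addr=0x15 blk=5 s=1: MISS | VC [16, 21]
  [10] addr=0x24 blk=9 s=1: MISS | VC [16, 21, 5]
  [11] addr=0x17 blk=5 s=1: VC-HIT | VC [16, 21, 9]
  [12] addr=0x14 blk=5 s=1: L1-HIT | VC [16, 21, 9]
  [13] addr=0x27 blk=9 s=1: VC-HIT | VC [16, 21, 5]
  [14] addr=0x15 blk=5 s=1: VC-HIT | VC [16, 21, 9]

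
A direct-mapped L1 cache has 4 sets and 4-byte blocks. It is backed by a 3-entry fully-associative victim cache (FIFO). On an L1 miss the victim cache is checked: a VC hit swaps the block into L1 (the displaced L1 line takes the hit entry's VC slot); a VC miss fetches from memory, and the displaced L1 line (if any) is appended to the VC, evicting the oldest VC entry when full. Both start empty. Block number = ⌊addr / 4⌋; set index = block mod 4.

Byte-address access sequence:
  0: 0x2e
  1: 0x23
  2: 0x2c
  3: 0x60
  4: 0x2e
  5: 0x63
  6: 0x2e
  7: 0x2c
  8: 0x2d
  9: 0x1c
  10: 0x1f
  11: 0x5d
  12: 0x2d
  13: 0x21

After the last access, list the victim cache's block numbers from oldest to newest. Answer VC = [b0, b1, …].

VC = [24, 23, 7]

  [0] addr=0x2e blk=11 s=3: MISS | VC []
  [1] addr=0x23 blk=8 s=0: MISS | VC []
  [2] addr=0x2c blk=11 s=3: L1-HIT | VC []
  [3] addr=0x60 blk=24 s=0: MISS | VC [8]
  [4] addr=0x2e blk=11 s=3: L1-HIT | VC [8]
  [5] addr=0x63 blk=24 s=0: L1-HIT | VC [8]
  [6] addr=0x2e blk=11 s=3: L1-HIT | VC [8]
  [7] addr=0x2c blk=11 s=3: L1-HIT | VC [8]
  [8] addr=0x2d blk=11 s=3: L1-HIT | VC [8]
  [9] addr=0x1c blk=7 s=3: MISS | VC [8, 11]
  [10] addr=0x1f blk=7 s=3: L1-HIT | VC [8, 11]
  [11] addr=0x5d blk=23 s=3: MISS | VC [8, 11, 7]
  [12] addr=0x2d blk=11 s=3: VC-HIT | VC [8, 23, 7]
  [13] addr=0x21 blk=8 s=0: VC-HIT | VC [24, 23, 7]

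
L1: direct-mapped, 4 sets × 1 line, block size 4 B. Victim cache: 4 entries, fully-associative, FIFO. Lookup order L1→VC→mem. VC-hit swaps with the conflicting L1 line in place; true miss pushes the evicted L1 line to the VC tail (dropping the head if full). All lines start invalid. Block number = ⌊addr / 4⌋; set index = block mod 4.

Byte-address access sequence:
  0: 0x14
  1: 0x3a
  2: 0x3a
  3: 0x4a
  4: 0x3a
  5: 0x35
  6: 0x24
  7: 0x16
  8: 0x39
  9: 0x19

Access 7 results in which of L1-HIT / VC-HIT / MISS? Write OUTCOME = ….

OUTCOME = VC-HIT

#0 0x14→b5/s1 MISS; vc=[]
#1 0x3a→b14/s2 MISS; vc=[]
#2 0x3a→b14/s2 L1-HIT; vc=[]
#3 0x4a→b18/s2 MISS; vc=[14]
#4 0x3a→b14/s2 VC-HIT; vc=[18]
#5 0x35→b13/s1 MISS; vc=[18,5]
#6 0x24→b9/s1 MISS; vc=[18,5,13]
#7 0x16→b5/s1 VC-HIT; vc=[18,9,13]
#8 0x39→b14/s2 L1-HIT; vc=[18,9,13]
#9 0x19→b6/s2 MISS; vc=[18,9,13,14]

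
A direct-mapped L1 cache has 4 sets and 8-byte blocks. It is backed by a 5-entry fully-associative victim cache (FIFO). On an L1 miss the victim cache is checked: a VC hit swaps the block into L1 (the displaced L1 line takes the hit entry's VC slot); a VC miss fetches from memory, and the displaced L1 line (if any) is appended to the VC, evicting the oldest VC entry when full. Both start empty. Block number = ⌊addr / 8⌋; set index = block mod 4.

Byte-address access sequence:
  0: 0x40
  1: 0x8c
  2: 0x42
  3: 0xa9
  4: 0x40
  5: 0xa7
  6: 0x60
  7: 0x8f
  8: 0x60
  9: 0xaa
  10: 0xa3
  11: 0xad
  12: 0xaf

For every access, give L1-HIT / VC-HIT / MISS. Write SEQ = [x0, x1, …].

SEQ = [MISS, MISS, L1-HIT, MISS, L1-HIT, MISS, MISS, VC-HIT, L1-HIT, VC-HIT, VC-HIT, L1-HIT, L1-HIT]

#0 0x40→b8/s0 MISS; vc=[]
#1 0x8c→b17/s1 MISS; vc=[]
#2 0x42→b8/s0 L1-HIT; vc=[]
#3 0xa9→b21/s1 MISS; vc=[17]
#4 0x40→b8/s0 L1-HIT; vc=[17]
#5 0xa7→b20/s0 MISS; vc=[17,8]
#6 0x60→b12/s0 MISS; vc=[17,8,20]
#7 0x8f→b17/s1 VC-HIT; vc=[21,8,20]
#8 0x60→b12/s0 L1-HIT; vc=[21,8,20]
#9 0xaa→b21/s1 VC-HIT; vc=[17,8,20]
#10 0xa3→b20/s0 VC-HIT; vc=[17,8,12]
#11 0xad→b21/s1 L1-HIT; vc=[17,8,12]
#12 0xaf→b21/s1 L1-HIT; vc=[17,8,12]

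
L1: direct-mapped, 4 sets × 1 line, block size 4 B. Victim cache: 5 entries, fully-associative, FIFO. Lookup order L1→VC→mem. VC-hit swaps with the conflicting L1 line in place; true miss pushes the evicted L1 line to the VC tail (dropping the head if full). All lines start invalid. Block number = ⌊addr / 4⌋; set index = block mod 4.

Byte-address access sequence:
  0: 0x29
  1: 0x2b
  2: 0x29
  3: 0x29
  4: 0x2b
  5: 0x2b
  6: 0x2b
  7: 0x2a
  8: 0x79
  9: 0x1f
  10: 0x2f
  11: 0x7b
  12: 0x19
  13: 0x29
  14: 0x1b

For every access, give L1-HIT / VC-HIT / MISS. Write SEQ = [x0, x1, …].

#0 0x29→b10/s2 MISS; vc=[]
#1 0x2b→b10/s2 L1-HIT; vc=[]
#2 0x29→b10/s2 L1-HIT; vc=[]
#3 0x29→b10/s2 L1-HIT; vc=[]
#4 0x2b→b10/s2 L1-HIT; vc=[]
#5 0x2b→b10/s2 L1-HIT; vc=[]
#6 0x2b→b10/s2 L1-HIT; vc=[]
#7 0x2a→b10/s2 L1-HIT; vc=[]
#8 0x79→b30/s2 MISS; vc=[10]
#9 0x1f→b7/s3 MISS; vc=[10]
#10 0x2f→b11/s3 MISS; vc=[10,7]
#11 0x7b→b30/s2 L1-HIT; vc=[10,7]
#12 0x19→b6/s2 MISS; vc=[10,7,30]
#13 0x29→b10/s2 VC-HIT; vc=[6,7,30]
#14 0x1b→b6/s2 VC-HIT; vc=[10,7,30]

SEQ = [MISS, L1-HIT, L1-HIT, L1-HIT, L1-HIT, L1-HIT, L1-HIT, L1-HIT, MISS, MISS, MISS, L1-HIT, MISS, VC-HIT, VC-HIT]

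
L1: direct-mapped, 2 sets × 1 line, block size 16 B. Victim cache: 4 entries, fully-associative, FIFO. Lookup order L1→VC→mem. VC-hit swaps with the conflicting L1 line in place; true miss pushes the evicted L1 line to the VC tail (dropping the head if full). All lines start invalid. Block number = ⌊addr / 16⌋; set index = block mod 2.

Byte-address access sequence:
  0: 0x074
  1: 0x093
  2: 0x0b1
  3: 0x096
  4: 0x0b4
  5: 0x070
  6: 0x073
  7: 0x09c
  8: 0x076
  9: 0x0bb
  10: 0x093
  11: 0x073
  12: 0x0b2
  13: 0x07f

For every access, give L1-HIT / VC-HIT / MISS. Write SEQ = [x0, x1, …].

SEQ = [MISS, MISS, MISS, VC-HIT, VC-HIT, VC-HIT, L1-HIT, VC-HIT, VC-HIT, VC-HIT, VC-HIT, VC-HIT, VC-HIT, VC-HIT]

#0 0x74→b7/s1 MISS; vc=[]
#1 0x93→b9/s1 MISS; vc=[7]
#2 0xb1→b11/s1 MISS; vc=[7,9]
#3 0x96→b9/s1 VC-HIT; vc=[7,11]
#4 0xb4→b11/s1 VC-HIT; vc=[7,9]
#5 0x70→b7/s1 VC-HIT; vc=[11,9]
#6 0x73→b7/s1 L1-HIT; vc=[11,9]
#7 0x9c→b9/s1 VC-HIT; vc=[11,7]
#8 0x76→b7/s1 VC-HIT; vc=[11,9]
#9 0xbb→b11/s1 VC-HIT; vc=[7,9]
#10 0x93→b9/s1 VC-HIT; vc=[7,11]
#11 0x73→b7/s1 VC-HIT; vc=[9,11]
#12 0xb2→b11/s1 VC-HIT; vc=[9,7]
#13 0x7f→b7/s1 VC-HIT; vc=[9,11]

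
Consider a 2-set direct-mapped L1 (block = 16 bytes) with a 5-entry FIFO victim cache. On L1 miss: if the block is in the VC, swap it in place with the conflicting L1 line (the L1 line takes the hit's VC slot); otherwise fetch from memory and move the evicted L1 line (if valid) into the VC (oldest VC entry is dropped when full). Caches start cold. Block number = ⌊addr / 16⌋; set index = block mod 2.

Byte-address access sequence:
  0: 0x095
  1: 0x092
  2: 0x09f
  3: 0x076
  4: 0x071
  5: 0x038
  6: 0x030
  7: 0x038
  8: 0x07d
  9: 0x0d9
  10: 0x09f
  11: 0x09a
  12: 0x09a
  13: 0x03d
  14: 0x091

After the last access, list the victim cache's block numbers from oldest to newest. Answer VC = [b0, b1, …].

VC = [13, 3, 7]

  [0] addr=0x95 blk=9 s=1: MISS | VC []
  [1] addr=0x92 blk=9 s=1: L1-HIT | VC []
  [2] addr=0x9f blk=9 s=1: L1-HIT | VC []
  [3] addr=0x76 blk=7 s=1: MISS | VC [9]
  [4] addr=0x71 blk=7 s=1: L1-HIT | VC [9]
  [5] addr=0x38 blk=3 s=1: MISS | VC [9, 7]
  [6] addr=0x30 blk=3 s=1: L1-HIT | VC [9, 7]
  [7] addr=0x38 blk=3 s=1: L1-HIT | VC [9, 7]
  [8] addr=0x7d blk=7 s=1: VC-HIT | VC [9, 3]
  [9] addr=0xd9 blk=13 s=1: MISS | VC [9, 3, 7]
  [10] addr=0x9f blk=9 s=1: VC-HIT | VC [13, 3, 7]
  [11] addr=0x9a blk=9 s=1: L1-HIT | VC [13, 3, 7]
  [12] addr=0x9a blk=9 s=1: L1-HIT | VC [13, 3, 7]
  [13] addr=0x3d blk=3 s=1: VC-HIT | VC [13, 9, 7]
  [14] addr=0x91 blk=9 s=1: VC-HIT | VC [13, 3, 7]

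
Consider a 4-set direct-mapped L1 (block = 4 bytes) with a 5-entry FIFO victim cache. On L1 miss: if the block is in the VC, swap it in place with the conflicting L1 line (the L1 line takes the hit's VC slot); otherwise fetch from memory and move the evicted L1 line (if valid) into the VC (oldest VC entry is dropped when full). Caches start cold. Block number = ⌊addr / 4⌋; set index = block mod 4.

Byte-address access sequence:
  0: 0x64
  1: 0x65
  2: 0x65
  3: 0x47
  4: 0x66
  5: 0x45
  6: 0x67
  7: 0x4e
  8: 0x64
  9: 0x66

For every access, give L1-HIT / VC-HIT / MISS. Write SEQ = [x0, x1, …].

SEQ = [MISS, L1-HIT, L1-HIT, MISS, VC-HIT, VC-HIT, VC-HIT, MISS, L1-HIT, L1-HIT]

#0 0x64→b25/s1 MISS; vc=[]
#1 0x65→b25/s1 L1-HIT; vc=[]
#2 0x65→b25/s1 L1-HIT; vc=[]
#3 0x47→b17/s1 MISS; vc=[25]
#4 0x66→b25/s1 VC-HIT; vc=[17]
#5 0x45→b17/s1 VC-HIT; vc=[25]
#6 0x67→b25/s1 VC-HIT; vc=[17]
#7 0x4e→b19/s3 MISS; vc=[17]
#8 0x64→b25/s1 L1-HIT; vc=[17]
#9 0x66→b25/s1 L1-HIT; vc=[17]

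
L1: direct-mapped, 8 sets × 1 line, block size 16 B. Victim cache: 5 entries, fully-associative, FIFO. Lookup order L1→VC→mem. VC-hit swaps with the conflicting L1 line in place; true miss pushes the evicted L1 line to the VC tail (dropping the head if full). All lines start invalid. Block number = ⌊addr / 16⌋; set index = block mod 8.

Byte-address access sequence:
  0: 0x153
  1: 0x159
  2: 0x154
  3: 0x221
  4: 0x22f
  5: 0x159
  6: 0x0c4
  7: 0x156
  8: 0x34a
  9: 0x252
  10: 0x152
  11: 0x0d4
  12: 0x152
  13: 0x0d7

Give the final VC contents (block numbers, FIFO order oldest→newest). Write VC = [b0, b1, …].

  [0] addr=0x153 blk=21 s=5: MISS | VC []
  [1] addr=0x159 blk=21 s=5: L1-HIT | VC []
  [2] addr=0x154 blk=21 s=5: L1-HIT | VC []
  [3] addr=0x221 blk=34 s=2: MISS | VC []
  [4] addr=0x22f blk=34 s=2: L1-HIT | VC []
  [5] addr=0x159 blk=21 s=5: L1-HIT | VC []
  [6] addr=0xc4 blk=12 s=4: MISS | VC []
  [7] addr=0x156 blk=21 s=5: L1-HIT | VC []
  [8] addr=0x34a blk=52 s=4: MISS | VC [12]
  [9] addr=0x252 blk=37 s=5: MISS | VC [12, 21]
  [10] addr=0x152 blk=21 s=5: VC-HIT | VC [12, 37]
  [11] addr=0xd4 blk=13 s=5: MISS | VC [12, 37, 21]
  [12] addr=0x152 blk=21 s=5: VC-HIT | VC [12, 37, 13]
  [13] addr=0xd7 blk=13 s=5: VC-HIT | VC [12, 37, 21]

VC = [12, 37, 21]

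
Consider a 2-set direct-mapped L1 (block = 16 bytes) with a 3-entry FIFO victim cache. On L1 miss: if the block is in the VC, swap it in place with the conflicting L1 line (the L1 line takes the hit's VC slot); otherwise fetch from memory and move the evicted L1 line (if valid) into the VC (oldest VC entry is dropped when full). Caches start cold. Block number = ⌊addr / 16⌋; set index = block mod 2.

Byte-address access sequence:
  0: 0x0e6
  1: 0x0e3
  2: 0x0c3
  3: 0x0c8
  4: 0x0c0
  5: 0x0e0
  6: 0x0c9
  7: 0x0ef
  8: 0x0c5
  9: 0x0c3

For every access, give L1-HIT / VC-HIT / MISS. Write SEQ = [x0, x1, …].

SEQ = [MISS, L1-HIT, MISS, L1-HIT, L1-HIT, VC-HIT, VC-HIT, VC-HIT, VC-HIT, L1-HIT]

0: 0xe6 (blk 14, set 0) → MISS  vc=[]
1: 0xe3 (blk 14, set 0) → L1-HIT  vc=[]
2: 0xc3 (blk 12, set 0) → MISS  vc=[14]
3: 0xc8 (blk 12, set 0) → L1-HIT  vc=[14]
4: 0xc0 (blk 12, set 0) → L1-HIT  vc=[14]
5: 0xe0 (blk 14, set 0) → VC-HIT  vc=[12]
6: 0xc9 (blk 12, set 0) → VC-HIT  vc=[14]
7: 0xef (blk 14, set 0) → VC-HIT  vc=[12]
8: 0xc5 (blk 12, set 0) → VC-HIT  vc=[14]
9: 0xc3 (blk 12, set 0) → L1-HIT  vc=[14]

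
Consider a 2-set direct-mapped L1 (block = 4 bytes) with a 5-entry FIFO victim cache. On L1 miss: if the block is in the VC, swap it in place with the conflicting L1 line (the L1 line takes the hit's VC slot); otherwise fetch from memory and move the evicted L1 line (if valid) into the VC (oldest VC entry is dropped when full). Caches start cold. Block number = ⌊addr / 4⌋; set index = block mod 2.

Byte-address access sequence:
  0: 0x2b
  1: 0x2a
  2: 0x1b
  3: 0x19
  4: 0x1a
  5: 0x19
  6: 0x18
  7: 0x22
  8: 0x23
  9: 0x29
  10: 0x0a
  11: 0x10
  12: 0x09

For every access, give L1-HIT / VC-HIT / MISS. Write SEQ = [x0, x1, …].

  [0] addr=0x2b blk=10 s=0: MISS | VC []
  [1] addr=0x2a blk=10 s=0: L1-HIT | VC []
  [2] addr=0x1b blk=6 s=0: MISS | VC [10]
  [3] addr=0x19 blk=6 s=0: L1-HIT | VC [10]
  [4] addr=0x1a blk=6 s=0: L1-HIT | VC [10]
  [5] addr=0x19 blk=6 s=0: L1-HIT | VC [10]
  [6] addr=0x18 blk=6 s=0: L1-HIT | VC [10]
  [7] addr=0x22 blk=8 s=0: MISS | VC [10, 6]
  [8] addr=0x23 blk=8 s=0: L1-HIT | VC [10, 6]
  [9] addr=0x29 blk=10 s=0: VC-HIT | VC [8, 6]
  [10] addr=0xa blk=2 s=0: MISS | VC [8, 6, 10]
  [11] addr=0x10 blk=4 s=0: MISS | VC [8, 6, 10, 2]
  [12] addr=0x9 blk=2 s=0: VC-HIT | VC [8, 6, 10, 4]

SEQ = [MISS, L1-HIT, MISS, L1-HIT, L1-HIT, L1-HIT, L1-HIT, MISS, L1-HIT, VC-HIT, MISS, MISS, VC-HIT]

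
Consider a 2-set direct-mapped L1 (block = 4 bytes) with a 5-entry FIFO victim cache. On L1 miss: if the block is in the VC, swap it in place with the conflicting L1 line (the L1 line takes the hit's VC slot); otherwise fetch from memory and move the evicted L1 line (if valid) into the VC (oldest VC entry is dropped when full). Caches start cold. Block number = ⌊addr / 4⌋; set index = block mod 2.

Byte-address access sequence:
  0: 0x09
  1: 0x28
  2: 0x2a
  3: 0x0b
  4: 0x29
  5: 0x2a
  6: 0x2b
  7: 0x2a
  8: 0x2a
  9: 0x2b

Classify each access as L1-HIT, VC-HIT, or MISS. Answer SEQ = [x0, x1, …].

  [0] addr=0x9 blk=2 s=0: MISS | VC []
  [1] addr=0x28 blk=10 s=0: MISS | VC [2]
  [2] addr=0x2a blk=10 s=0: L1-HIT | VC [2]
  [3] addr=0xb blk=2 s=0: VC-HIT | VC [10]
  [4] addr=0x29 blk=10 s=0: VC-HIT | VC [2]
  [5] addr=0x2a blk=10 s=0: L1-HIT | VC [2]
  [6] addr=0x2b blk=10 s=0: L1-HIT | VC [2]
  [7] addr=0x2a blk=10 s=0: L1-HIT | VC [2]
  [8] addr=0x2a blk=10 s=0: L1-HIT | VC [2]
  [9] addr=0x2b blk=10 s=0: L1-HIT | VC [2]

SEQ = [MISS, MISS, L1-HIT, VC-HIT, VC-HIT, L1-HIT, L1-HIT, L1-HIT, L1-HIT, L1-HIT]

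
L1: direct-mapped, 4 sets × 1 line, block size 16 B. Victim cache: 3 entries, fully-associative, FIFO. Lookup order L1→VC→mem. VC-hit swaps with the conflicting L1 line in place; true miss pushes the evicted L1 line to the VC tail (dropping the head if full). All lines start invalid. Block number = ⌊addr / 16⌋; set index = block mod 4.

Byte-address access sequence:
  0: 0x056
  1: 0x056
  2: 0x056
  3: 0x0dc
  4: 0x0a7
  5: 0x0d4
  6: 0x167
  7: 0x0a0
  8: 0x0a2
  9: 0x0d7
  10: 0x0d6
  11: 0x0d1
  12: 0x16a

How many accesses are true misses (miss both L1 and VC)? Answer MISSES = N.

MISSES = 4

  [0] addr=0x56 blk=5 s=1: MISS | VC []
  [1] addr=0x56 blk=5 s=1: L1-HIT | VC []
  [2] addr=0x56 blk=5 s=1: L1-HIT | VC []
  [3] addr=0xdc blk=13 s=1: MISS | VC [5]
  [4] addr=0xa7 blk=10 s=2: MISS | VC [5]
  [5] addr=0xd4 blk=13 s=1: L1-HIT | VC [5]
  [6] addr=0x167 blk=22 s=2: MISS | VC [5, 10]
  [7] addr=0xa0 blk=10 s=2: VC-HIT | VC [5, 22]
  [8] addr=0xa2 blk=10 s=2: L1-HIT | VC [5, 22]
  [9] addr=0xd7 blk=13 s=1: L1-HIT | VC [5, 22]
  [10] addr=0xd6 blk=13 s=1: L1-HIT | VC [5, 22]
  [11] addr=0xd1 blk=13 s=1: L1-HIT | VC [5, 22]
  [12] addr=0x16a blk=22 s=2: VC-HIT | VC [5, 10]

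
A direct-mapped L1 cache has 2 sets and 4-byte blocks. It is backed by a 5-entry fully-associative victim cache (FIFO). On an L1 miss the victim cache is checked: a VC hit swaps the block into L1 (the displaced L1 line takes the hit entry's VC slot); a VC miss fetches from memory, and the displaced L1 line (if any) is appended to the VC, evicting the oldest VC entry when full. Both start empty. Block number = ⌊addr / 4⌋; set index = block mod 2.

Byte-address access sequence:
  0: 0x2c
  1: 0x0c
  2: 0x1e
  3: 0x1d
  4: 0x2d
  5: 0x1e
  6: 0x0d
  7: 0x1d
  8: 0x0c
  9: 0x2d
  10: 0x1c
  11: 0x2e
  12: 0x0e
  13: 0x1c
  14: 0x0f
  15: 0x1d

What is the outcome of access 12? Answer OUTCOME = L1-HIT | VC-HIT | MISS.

OUTCOME = VC-HIT

0: 0x2c (blk 11, set 1) → MISS  vc=[]
1: 0xc (blk 3, set 1) → MISS  vc=[11]
2: 0x1e (blk 7, set 1) → MISS  vc=[11, 3]
3: 0x1d (blk 7, set 1) → L1-HIT  vc=[11, 3]
4: 0x2d (blk 11, set 1) → VC-HIT  vc=[7, 3]
5: 0x1e (blk 7, set 1) → VC-HIT  vc=[11, 3]
6: 0xd (blk 3, set 1) → VC-HIT  vc=[11, 7]
7: 0x1d (blk 7, set 1) → VC-HIT  vc=[11, 3]
8: 0xc (blk 3, set 1) → VC-HIT  vc=[11, 7]
9: 0x2d (blk 11, set 1) → VC-HIT  vc=[3, 7]
10: 0x1c (blk 7, set 1) → VC-HIT  vc=[3, 11]
11: 0x2e (blk 11, set 1) → VC-HIT  vc=[3, 7]
12: 0xe (blk 3, set 1) → VC-HIT  vc=[11, 7]
13: 0x1c (blk 7, set 1) → VC-HIT  vc=[11, 3]
14: 0xf (blk 3, set 1) → VC-HIT  vc=[11, 7]
15: 0x1d (blk 7, set 1) → VC-HIT  vc=[11, 3]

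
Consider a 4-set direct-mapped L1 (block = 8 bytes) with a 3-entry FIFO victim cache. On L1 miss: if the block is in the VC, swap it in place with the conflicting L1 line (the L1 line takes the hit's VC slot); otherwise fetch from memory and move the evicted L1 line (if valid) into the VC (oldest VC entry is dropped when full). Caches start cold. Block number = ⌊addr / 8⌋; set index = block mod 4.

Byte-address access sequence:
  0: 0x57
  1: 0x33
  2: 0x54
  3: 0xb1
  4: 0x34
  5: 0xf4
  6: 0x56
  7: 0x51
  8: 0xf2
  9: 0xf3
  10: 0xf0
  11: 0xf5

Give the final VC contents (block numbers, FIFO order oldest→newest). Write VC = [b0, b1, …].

VC = [22, 10, 6]

  [0] addr=0x57 blk=10 s=2: MISS | VC []
  [1] addr=0x33 blk=6 s=2: MISS | VC [10]
  [2] addr=0x54 blk=10 s=2: VC-HIT | VC [6]
  [3] addr=0xb1 blk=22 s=2: MISS | VC [6, 10]
  [4] addr=0x34 blk=6 s=2: VC-HIT | VC [22, 10]
  [5] addr=0xf4 blk=30 s=2: MISS | VC [22, 10, 6]
  [6] addr=0x56 blk=10 s=2: VC-HIT | VC [22, 30, 6]
  [7] addr=0x51 blk=10 s=2: L1-HIT | VC [22, 30, 6]
  [8] addr=0xf2 blk=30 s=2: VC-HIT | VC [22, 10, 6]
  [9] addr=0xf3 blk=30 s=2: L1-HIT | VC [22, 10, 6]
  [10] addr=0xf0 blk=30 s=2: L1-HIT | VC [22, 10, 6]
  [11] addr=0xf5 blk=30 s=2: L1-HIT | VC [22, 10, 6]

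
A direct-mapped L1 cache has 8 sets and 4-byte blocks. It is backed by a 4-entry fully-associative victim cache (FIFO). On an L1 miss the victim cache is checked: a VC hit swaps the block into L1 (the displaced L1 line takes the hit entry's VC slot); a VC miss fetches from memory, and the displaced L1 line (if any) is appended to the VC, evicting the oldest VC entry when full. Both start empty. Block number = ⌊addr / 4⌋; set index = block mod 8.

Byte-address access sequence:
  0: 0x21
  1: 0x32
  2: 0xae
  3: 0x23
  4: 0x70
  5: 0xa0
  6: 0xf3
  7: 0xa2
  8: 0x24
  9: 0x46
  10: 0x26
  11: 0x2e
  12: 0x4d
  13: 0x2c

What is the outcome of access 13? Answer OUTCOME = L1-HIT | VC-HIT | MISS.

OUTCOME = VC-HIT

0: 0x21 (blk 8, set 0) → MISS  vc=[]
1: 0x32 (blk 12, set 4) → MISS  vc=[]
2: 0xae (blk 43, set 3) → MISS  vc=[]
3: 0x23 (blk 8, set 0) → L1-HIT  vc=[]
4: 0x70 (blk 28, set 4) → MISS  vc=[12]
5: 0xa0 (blk 40, set 0) → MISS  vc=[12, 8]
6: 0xf3 (blk 60, set 4) → MISS  vc=[12, 8, 28]
7: 0xa2 (blk 40, set 0) → L1-HIT  vc=[12, 8, 28]
8: 0x24 (blk 9, set 1) → MISS  vc=[12, 8, 28]
9: 0x46 (blk 17, set 1) → MISS  vc=[12, 8, 28, 9]
10: 0x26 (blk 9, set 1) → VC-HIT  vc=[12, 8, 28, 17]
11: 0x2e (blk 11, set 3) → MISS  vc=[8, 28, 17, 43]
12: 0x4d (blk 19, set 3) → MISS  vc=[28, 17, 43, 11]
13: 0x2c (blk 11, set 3) → VC-HIT  vc=[28, 17, 43, 19]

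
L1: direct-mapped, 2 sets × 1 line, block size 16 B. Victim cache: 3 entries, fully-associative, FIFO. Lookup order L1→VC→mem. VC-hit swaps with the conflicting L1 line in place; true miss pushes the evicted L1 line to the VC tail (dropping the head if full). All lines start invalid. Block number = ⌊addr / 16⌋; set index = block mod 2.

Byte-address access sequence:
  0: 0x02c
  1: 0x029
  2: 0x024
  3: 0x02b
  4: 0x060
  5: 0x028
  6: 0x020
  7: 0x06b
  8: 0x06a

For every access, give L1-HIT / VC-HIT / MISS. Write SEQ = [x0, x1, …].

SEQ = [MISS, L1-HIT, L1-HIT, L1-HIT, MISS, VC-HIT, L1-HIT, VC-HIT, L1-HIT]

  [0] addr=0x2c blk=2 s=0: MISS | VC []
  [1] addr=0x29 blk=2 s=0: L1-HIT | VC []
  [2] addr=0x24 blk=2 s=0: L1-HIT | VC []
  [3] addr=0x2b blk=2 s=0: L1-HIT | VC []
  [4] addr=0x60 blk=6 s=0: MISS | VC [2]
  [5] addr=0x28 blk=2 s=0: VC-HIT | VC [6]
  [6] addr=0x20 blk=2 s=0: L1-HIT | VC [6]
  [7] addr=0x6b blk=6 s=0: VC-HIT | VC [2]
  [8] addr=0x6a blk=6 s=0: L1-HIT | VC [2]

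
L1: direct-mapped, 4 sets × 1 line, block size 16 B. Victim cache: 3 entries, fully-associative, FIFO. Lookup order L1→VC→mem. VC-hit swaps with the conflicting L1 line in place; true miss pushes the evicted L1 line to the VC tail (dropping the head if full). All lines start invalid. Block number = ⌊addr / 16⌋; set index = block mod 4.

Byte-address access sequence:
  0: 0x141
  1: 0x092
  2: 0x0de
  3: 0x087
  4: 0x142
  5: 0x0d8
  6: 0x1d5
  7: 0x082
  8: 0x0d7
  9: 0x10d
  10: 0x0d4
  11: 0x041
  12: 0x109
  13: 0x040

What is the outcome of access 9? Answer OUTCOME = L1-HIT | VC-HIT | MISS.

#0 0x141→b20/s0 MISS; vc=[]
#1 0x92→b9/s1 MISS; vc=[]
#2 0xde→b13/s1 MISS; vc=[9]
#3 0x87→b8/s0 MISS; vc=[9,20]
#4 0x142→b20/s0 VC-HIT; vc=[9,8]
#5 0xd8→b13/s1 L1-HIT; vc=[9,8]
#6 0x1d5→b29/s1 MISS; vc=[9,8,13]
#7 0x82→b8/s0 VC-HIT; vc=[9,20,13]
#8 0xd7→b13/s1 VC-HIT; vc=[9,20,29]
#9 0x10d→b16/s0 MISS; vc=[20,29,8]
#10 0xd4→b13/s1 L1-HIT; vc=[20,29,8]
#11 0x41→b4/s0 MISS; vc=[29,8,16]
#12 0x109→b16/s0 VC-HIT; vc=[29,8,4]
#13 0x40→b4/s0 VC-HIT; vc=[29,8,16]

OUTCOME = MISS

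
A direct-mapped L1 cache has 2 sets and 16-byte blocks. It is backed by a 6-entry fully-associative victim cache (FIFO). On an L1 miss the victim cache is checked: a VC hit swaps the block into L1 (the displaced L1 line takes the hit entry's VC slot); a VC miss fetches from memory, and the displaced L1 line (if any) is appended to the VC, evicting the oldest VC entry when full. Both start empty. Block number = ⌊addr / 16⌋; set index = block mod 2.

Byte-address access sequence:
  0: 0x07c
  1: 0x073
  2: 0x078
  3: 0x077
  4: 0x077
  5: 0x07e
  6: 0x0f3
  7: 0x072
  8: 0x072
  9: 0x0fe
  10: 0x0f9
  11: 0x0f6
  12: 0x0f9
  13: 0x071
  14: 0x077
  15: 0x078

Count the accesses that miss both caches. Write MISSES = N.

MISSES = 2

0: 0x7c (blk 7, set 1) → MISS  vc=[]
1: 0x73 (blk 7, set 1) → L1-HIT  vc=[]
2: 0x78 (blk 7, set 1) → L1-HIT  vc=[]
3: 0x77 (blk 7, set 1) → L1-HIT  vc=[]
4: 0x77 (blk 7, set 1) → L1-HIT  vc=[]
5: 0x7e (blk 7, set 1) → L1-HIT  vc=[]
6: 0xf3 (blk 15, set 1) → MISS  vc=[7]
7: 0x72 (blk 7, set 1) → VC-HIT  vc=[15]
8: 0x72 (blk 7, set 1) → L1-HIT  vc=[15]
9: 0xfe (blk 15, set 1) → VC-HIT  vc=[7]
10: 0xf9 (blk 15, set 1) → L1-HIT  vc=[7]
11: 0xf6 (blk 15, set 1) → L1-HIT  vc=[7]
12: 0xf9 (blk 15, set 1) → L1-HIT  vc=[7]
13: 0x71 (blk 7, set 1) → VC-HIT  vc=[15]
14: 0x77 (blk 7, set 1) → L1-HIT  vc=[15]
15: 0x78 (blk 7, set 1) → L1-HIT  vc=[15]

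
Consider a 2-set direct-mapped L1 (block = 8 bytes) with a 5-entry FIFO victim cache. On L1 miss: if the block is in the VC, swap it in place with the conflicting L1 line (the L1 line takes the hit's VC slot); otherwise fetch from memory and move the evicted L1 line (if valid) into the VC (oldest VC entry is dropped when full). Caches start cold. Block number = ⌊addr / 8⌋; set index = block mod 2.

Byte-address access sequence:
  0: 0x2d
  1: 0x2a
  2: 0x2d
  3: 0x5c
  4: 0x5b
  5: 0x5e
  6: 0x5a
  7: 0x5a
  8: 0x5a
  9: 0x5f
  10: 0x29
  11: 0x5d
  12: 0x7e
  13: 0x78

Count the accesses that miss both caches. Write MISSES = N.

MISSES = 3

  [0] addr=0x2d blk=5 s=1: MISS | VC []
  [1] addr=0x2a blk=5 s=1: L1-HIT | VC []
  [2] addr=0x2d blk=5 s=1: L1-HIT | VC []
  [3] addr=0x5c blk=11 s=1: MISS | VC [5]
  [4] addr=0x5b blk=11 s=1: L1-HIT | VC [5]
  [5] addr=0x5e blk=11 s=1: L1-HIT | VC [5]
  [6] addr=0x5a blk=11 s=1: L1-HIT | VC [5]
  [7] addr=0x5a blk=11 s=1: L1-HIT | VC [5]
  [8] addr=0x5a blk=11 s=1: L1-HIT | VC [5]
  [9] addr=0x5f blk=11 s=1: L1-HIT | VC [5]
  [10] addr=0x29 blk=5 s=1: VC-HIT | VC [11]
  [11] addr=0x5d blk=11 s=1: VC-HIT | VC [5]
  [12] addr=0x7e blk=15 s=1: MISS | VC [5, 11]
  [13] addr=0x78 blk=15 s=1: L1-HIT | VC [5, 11]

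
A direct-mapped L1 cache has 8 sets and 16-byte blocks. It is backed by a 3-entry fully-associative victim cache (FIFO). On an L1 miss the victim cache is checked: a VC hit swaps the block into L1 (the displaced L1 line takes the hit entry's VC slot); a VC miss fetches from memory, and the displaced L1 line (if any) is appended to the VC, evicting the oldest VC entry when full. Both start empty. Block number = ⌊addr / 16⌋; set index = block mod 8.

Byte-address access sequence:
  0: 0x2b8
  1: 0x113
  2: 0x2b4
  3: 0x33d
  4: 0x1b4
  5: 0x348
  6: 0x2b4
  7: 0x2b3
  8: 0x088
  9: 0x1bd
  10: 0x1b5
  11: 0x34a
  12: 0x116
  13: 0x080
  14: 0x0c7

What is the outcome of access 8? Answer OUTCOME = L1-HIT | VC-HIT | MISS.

OUTCOME = MISS

#0 0x2b8→b43/s3 MISS; vc=[]
#1 0x113→b17/s1 MISS; vc=[]
#2 0x2b4→b43/s3 L1-HIT; vc=[]
#3 0x33d→b51/s3 MISS; vc=[43]
#4 0x1b4→b27/s3 MISS; vc=[43,51]
#5 0x348→b52/s4 MISS; vc=[43,51]
#6 0x2b4→b43/s3 VC-HIT; vc=[27,51]
#7 0x2b3→b43/s3 L1-HIT; vc=[27,51]
#8 0x88→b8/s0 MISS; vc=[27,51]
#9 0x1bd→b27/s3 VC-HIT; vc=[43,51]
#10 0x1b5→b27/s3 L1-HIT; vc=[43,51]
#11 0x34a→b52/s4 L1-HIT; vc=[43,51]
#12 0x116→b17/s1 L1-HIT; vc=[43,51]
#13 0x80→b8/s0 L1-HIT; vc=[43,51]
#14 0xc7→b12/s4 MISS; vc=[43,51,52]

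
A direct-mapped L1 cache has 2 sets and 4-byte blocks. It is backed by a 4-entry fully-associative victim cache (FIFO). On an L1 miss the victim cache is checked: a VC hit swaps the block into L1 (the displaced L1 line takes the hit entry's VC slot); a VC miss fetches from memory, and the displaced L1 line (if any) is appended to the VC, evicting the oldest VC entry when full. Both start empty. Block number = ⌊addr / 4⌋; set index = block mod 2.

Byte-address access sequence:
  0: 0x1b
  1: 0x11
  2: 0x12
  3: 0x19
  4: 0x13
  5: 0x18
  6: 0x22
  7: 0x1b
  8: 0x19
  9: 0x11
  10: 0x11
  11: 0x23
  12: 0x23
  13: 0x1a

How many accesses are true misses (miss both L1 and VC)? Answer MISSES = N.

0: 0x1b (blk 6, set 0) → MISS  vc=[]
1: 0x11 (blk 4, set 0) → MISS  vc=[6]
2: 0x12 (blk 4, set 0) → L1-HIT  vc=[6]
3: 0x19 (blk 6, set 0) → VC-HIT  vc=[4]
4: 0x13 (blk 4, set 0) → VC-HIT  vc=[6]
5: 0x18 (blk 6, set 0) → VC-HIT  vc=[4]
6: 0x22 (blk 8, set 0) → MISS  vc=[4, 6]
7: 0x1b (blk 6, set 0) → VC-HIT  vc=[4, 8]
8: 0x19 (blk 6, set 0) → L1-HIT  vc=[4, 8]
9: 0x11 (blk 4, set 0) → VC-HIT  vc=[6, 8]
10: 0x11 (blk 4, set 0) → L1-HIT  vc=[6, 8]
11: 0x23 (blk 8, set 0) → VC-HIT  vc=[6, 4]
12: 0x23 (blk 8, set 0) → L1-HIT  vc=[6, 4]
13: 0x1a (blk 6, set 0) → VC-HIT  vc=[8, 4]

MISSES = 3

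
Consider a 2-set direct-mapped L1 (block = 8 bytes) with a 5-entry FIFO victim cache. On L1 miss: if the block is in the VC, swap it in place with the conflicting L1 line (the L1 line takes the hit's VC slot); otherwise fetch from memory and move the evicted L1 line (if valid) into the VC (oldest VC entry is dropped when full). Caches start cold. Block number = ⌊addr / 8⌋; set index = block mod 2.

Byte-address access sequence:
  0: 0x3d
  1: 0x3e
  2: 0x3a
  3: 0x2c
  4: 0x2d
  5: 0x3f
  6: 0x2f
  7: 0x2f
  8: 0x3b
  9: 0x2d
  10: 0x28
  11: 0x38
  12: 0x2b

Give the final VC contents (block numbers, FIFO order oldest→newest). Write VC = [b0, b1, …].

VC = [7]

0: 0x3d (blk 7, set 1) → MISS  vc=[]
1: 0x3e (blk 7, set 1) → L1-HIT  vc=[]
2: 0x3a (blk 7, set 1) → L1-HIT  vc=[]
3: 0x2c (blk 5, set 1) → MISS  vc=[7]
4: 0x2d (blk 5, set 1) → L1-HIT  vc=[7]
5: 0x3f (blk 7, set 1) → VC-HIT  vc=[5]
6: 0x2f (blk 5, set 1) → VC-HIT  vc=[7]
7: 0x2f (blk 5, set 1) → L1-HIT  vc=[7]
8: 0x3b (blk 7, set 1) → VC-HIT  vc=[5]
9: 0x2d (blk 5, set 1) → VC-HIT  vc=[7]
10: 0x28 (blk 5, set 1) → L1-HIT  vc=[7]
11: 0x38 (blk 7, set 1) → VC-HIT  vc=[5]
12: 0x2b (blk 5, set 1) → VC-HIT  vc=[7]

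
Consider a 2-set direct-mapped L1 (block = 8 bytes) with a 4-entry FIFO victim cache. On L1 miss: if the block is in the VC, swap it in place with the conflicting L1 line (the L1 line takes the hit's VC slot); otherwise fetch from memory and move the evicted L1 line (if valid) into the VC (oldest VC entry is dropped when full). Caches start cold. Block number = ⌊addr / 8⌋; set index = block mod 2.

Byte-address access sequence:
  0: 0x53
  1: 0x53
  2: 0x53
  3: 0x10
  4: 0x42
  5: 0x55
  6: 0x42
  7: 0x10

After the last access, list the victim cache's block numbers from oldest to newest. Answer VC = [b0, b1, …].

0: 0x53 (blk 10, set 0) → MISS  vc=[]
1: 0x53 (blk 10, set 0) → L1-HIT  vc=[]
2: 0x53 (blk 10, set 0) → L1-HIT  vc=[]
3: 0x10 (blk 2, set 0) → MISS  vc=[10]
4: 0x42 (blk 8, set 0) → MISS  vc=[10, 2]
5: 0x55 (blk 10, set 0) → VC-HIT  vc=[8, 2]
6: 0x42 (blk 8, set 0) → VC-HIT  vc=[10, 2]
7: 0x10 (blk 2, set 0) → VC-HIT  vc=[10, 8]

VC = [10, 8]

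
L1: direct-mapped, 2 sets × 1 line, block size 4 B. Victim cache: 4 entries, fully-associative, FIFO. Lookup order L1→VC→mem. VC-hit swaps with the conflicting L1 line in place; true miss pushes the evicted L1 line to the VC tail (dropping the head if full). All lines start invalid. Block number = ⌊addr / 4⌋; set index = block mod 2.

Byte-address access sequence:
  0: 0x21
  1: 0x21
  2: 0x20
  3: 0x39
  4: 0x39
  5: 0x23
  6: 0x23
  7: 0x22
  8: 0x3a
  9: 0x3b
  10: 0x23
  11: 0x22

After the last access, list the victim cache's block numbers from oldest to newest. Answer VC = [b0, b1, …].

#0 0x21→b8/s0 MISS; vc=[]
#1 0x21→b8/s0 L1-HIT; vc=[]
#2 0x20→b8/s0 L1-HIT; vc=[]
#3 0x39→b14/s0 MISS; vc=[8]
#4 0x39→b14/s0 L1-HIT; vc=[8]
#5 0x23→b8/s0 VC-HIT; vc=[14]
#6 0x23→b8/s0 L1-HIT; vc=[14]
#7 0x22→b8/s0 L1-HIT; vc=[14]
#8 0x3a→b14/s0 VC-HIT; vc=[8]
#9 0x3b→b14/s0 L1-HIT; vc=[8]
#10 0x23→b8/s0 VC-HIT; vc=[14]
#11 0x22→b8/s0 L1-HIT; vc=[14]

VC = [14]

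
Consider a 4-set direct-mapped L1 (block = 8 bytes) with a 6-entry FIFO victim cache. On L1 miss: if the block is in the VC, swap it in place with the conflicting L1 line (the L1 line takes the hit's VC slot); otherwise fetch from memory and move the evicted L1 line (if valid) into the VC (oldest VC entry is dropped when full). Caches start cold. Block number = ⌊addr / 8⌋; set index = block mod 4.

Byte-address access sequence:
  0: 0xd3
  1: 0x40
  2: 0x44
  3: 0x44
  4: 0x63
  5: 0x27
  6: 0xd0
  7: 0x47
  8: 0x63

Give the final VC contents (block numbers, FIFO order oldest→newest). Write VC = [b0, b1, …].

  [0] addr=0xd3 blk=26 s=2: MISS | VC []
  [1] addr=0x40 blk=8 s=0: MISS | VC []
  [2] addr=0x44 blk=8 s=0: L1-HIT | VC []
  [3] addr=0x44 blk=8 s=0: L1-HIT | VC []
  [4] addr=0x63 blk=12 s=0: MISS | VC [8]
  [5] addr=0x27 blk=4 s=0: MISS | VC [8, 12]
  [6] addr=0xd0 blk=26 s=2: L1-HIT | VC [8, 12]
  [7] addr=0x47 blk=8 s=0: VC-HIT | VC [4, 12]
  [8] addr=0x63 blk=12 s=0: VC-HIT | VC [4, 8]

VC = [4, 8]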